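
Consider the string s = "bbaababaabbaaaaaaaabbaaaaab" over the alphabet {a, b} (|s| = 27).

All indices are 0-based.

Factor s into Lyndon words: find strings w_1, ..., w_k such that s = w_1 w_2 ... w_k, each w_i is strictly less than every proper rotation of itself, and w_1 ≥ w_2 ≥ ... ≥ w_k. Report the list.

["b", "b", "aababaabb", "aaaaaaaabbaaaaab"]

emit factor 1: 'b' (i=0, period=1)
emit factor 2: 'b' (i=1, period=1)
emit factor 3: 'aababaabb' (i=2, period=9)
emit factor 4: 'aaaaaaaabbaaaaab' (i=11, period=16)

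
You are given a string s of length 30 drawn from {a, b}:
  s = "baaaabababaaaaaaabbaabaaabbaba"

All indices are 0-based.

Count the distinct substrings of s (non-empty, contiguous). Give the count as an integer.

366

rank | idx | suffix
   0 |  29 | a
   1 |  10 | aaaaaaabbaabaaabbaba
   2 |  11 | aaaaaabbaabaaabbaba
   3 |  12 | aaaaabbaabaaabbaba
   4 |   1 | aaaabababaaaaaaabbaabaaabbaba
   5 |  13 | aaaabbaabaaabbaba
   6 |   2 | aaabababaaaaaaabbaabaaabbaba
   7 |  14 | aaabbaabaaabbaba
   8 |  22 | aaabbaba
   9 |  19 | aabaaabbaba
  10 |   3 | aabababaaaaaaabbaabaaabbaba
  11 |  15 | aabbaabaaabbaba
  12 |  23 | aabbaba
  13 |  27 | aba
  14 |   8 | abaaaaaaabbaabaaabbaba
  15 |  20 | abaaabbaba
  16 |   6 | ababaaaaaaabbaabaaabbaba
  17 |   4 | abababaaaaaaabbaabaaabbaba
  18 |  16 | abbaabaaabbaba
  19 |  24 | abbaba
  20 |  28 | ba
  21 |   9 | baaaaaaabbaabaaabbaba
  22 |   0 | baaaabababaaaaaaabbaabaaabbaba
  23 |  21 | baaabbaba
  24 |  18 | baabaaabbaba
  25 |  26 | baba
  26 |   7 | babaaaaaaabbaabaaabbaba
  27 |   5 | bababaaaaaaabbaabaaabbaba
  28 |  17 | bbaabaaabbaba
  29 |  25 | bbaba

SA = [29, 10, 11, 12, 1, 13, 2, 14, 22, 19, 3, 15, 23, 27, 8, 20, 6, 4, 16, 24, 28, 9, 0, 21, 18, 26, 7, 5, 17, 25]
rank  pair      lcp
   1  s[29:],s[10:]  1  'a'
   2  s[10:],s[11:]  6  'aaaaaa'
   3  s[11:],s[12:]  5  'aaaaa'
   4  s[12:],s[1:]  4  'aaaa'
   5  s[1:],s[13:]  5  'aaaab'
   6  s[13:],s[2:]  3  'aaa'
   7  s[2:],s[14:]  4  'aaab'
   8  s[14:],s[22:]  6  'aaabba'
   9  s[22:],s[19:]  2  'aa'
  10  s[19:],s[3:]  4  'aaba'
  11  s[3:],s[15:]  3  'aab'
  12  s[15:],s[23:]  5  'aabba'
  13  s[23:],s[27:]  1  'a'
  14  s[27:],s[8:]  3  'aba'
  15  s[8:],s[20:]  5  'abaaa'
  16  s[20:],s[6:]  3  'aba'
  17  s[6:],s[4:]  5  'ababa'
  18  s[4:],s[16:]  2  'ab'
  19  s[16:],s[24:]  4  'abba'
  20  s[24:],s[28:]  0  ''
  21  s[28:],s[9:]  2  'ba'
  22  s[9:],s[0:]  5  'baaaa'
  23  s[0:],s[21:]  4  'baaa'
  24  s[21:],s[18:]  3  'baa'
  25  s[18:],s[26:]  2  'ba'
  26  s[26:],s[7:]  4  'baba'
  27  s[7:],s[5:]  4  'baba'
  28  s[5:],s[17:]  1  'b'
  29  s[17:],s[25:]  3  'bba'

n(n+1)/2 = 30·31/2 = 465
Σ LCP = 0 + 1 + 6 + 5 + 4 + 5 + 3 + 4 + 6 + 2 + 4 + 3 + 5 + 1 + 3 + 5 + 3 + 5 + 2 + 4 + 0 + 2 + 5 + 4 + 3 + 2 + 4 + 4 + 1 + 3 = 99
distinct = 465 − 99 = 366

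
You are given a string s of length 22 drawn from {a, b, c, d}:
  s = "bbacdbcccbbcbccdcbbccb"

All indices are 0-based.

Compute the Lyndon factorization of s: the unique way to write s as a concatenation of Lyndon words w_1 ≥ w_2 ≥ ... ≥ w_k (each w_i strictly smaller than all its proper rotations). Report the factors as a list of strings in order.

["b", "b", "acdbcccbbcbccdcbbccb"]

emit factor 1: 'b' (i=0, period=1)
emit factor 2: 'b' (i=1, period=1)
emit factor 3: 'acdbcccbbcbccdcbbccb' (i=2, period=20)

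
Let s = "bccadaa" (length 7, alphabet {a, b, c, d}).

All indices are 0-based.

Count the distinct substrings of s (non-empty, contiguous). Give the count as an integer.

sorted suffixes:
  #0 SA[0]=6  'a'
  #1 SA[1]=5  'aa'
  #2 SA[2]=3  'adaa'
  #3 SA[3]=0  'bccadaa'
  #4 SA[4]=2  'cadaa'
  #5 SA[5]=1  'ccadaa'
  #6 SA[6]=4  'daa'

SA = [6, 5, 3, 0, 2, 1, 4]
rank  pair      lcp
   1  s[6:],s[5:]  1  'a'
   2  s[5:],s[3:]  1  'a'
   3  s[3:],s[0:]  0  ''
   4  s[0:],s[2:]  0  ''
   5  s[2:],s[1:]  1  'c'
   6  s[1:],s[4:]  0  ''

n(n+1)/2 = 7·8/2 = 28
Σ LCP = 0 + 1 + 1 + 0 + 0 + 1 + 0 = 3
distinct = 28 − 3 = 25

25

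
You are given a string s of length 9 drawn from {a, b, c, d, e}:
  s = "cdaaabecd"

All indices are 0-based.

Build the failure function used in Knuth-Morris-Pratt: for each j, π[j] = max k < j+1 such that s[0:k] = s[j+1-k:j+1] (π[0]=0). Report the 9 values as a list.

[0, 0, 0, 0, 0, 0, 0, 1, 2]

π[0] = 0
j=1 s[j]='d': π[1]=0 (border '')
j=2 s[j]='a': π[2]=0 (border '')
j=3 s[j]='a': π[3]=0 (border '')
j=4 s[j]='a': π[4]=0 (border '')
j=5 s[j]='b': π[5]=0 (border '')
j=6 s[j]='e': π[6]=0 (border '')
j=7 s[j]='c': π[7]=1 (border 'c')
j=8 s[j]='d': π[8]=2 (border 'cd')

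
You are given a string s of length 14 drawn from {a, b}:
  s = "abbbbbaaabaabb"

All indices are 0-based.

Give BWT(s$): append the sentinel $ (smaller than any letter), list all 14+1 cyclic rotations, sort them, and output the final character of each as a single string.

rank  rotation         last
    0  $abbbbbaaabaabb  b
    1  aaabaabb$abbbbb  b
    2  aabaabb$abbbbba  a
    3  aabb$abbbbbaaab  b
    4  abaabb$abbbbbaa  a
    5  abb$abbbbbaaaba  a
    6  abbbbbaaabaabb$  $
    7  b$abbbbbaaabaab  b
    8  baaabaabb$abbbb  b
    9  baabb$abbbbbaaa  a
   10  bb$abbbbbaaabaa  a
   11  bbaaabaabb$abbb  b
   12  bbbaaabaabb$abb  b
   13  bbbbaaabaabb$ab  b
   14  bbbbbaaabaabb$a  a

bbabaa$bbaabbba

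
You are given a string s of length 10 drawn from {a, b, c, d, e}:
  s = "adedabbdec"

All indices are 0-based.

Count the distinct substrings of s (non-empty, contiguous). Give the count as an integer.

49

rank | idx | suffix
   0 |   4 | abbdec
   1 |   0 | adedabbdec
   2 |   5 | bbdec
   3 |   6 | bdec
   4 |   9 | c
   5 |   3 | dabbdec
   6 |   7 | dec
   7 |   1 | dedabbdec
   8 |   8 | ec
   9 |   2 | edabbdec

SA = [4, 0, 5, 6, 9, 3, 7, 1, 8, 2]
[i] adj suffixes → lcp
  [1] 4/0 → 1 ('a')
  [2] 0/5 → 0 ('')
  [3] 5/6 → 1 ('b')
  [4] 6/9 → 0 ('')
  [5] 9/3 → 0 ('')
  [6] 3/7 → 1 ('d')
  [7] 7/1 → 2 ('de')
  [8] 1/8 → 0 ('')
  [9] 8/2 → 1 ('e')

n(n+1)/2 = 10·11/2 = 55
Σ LCP = 0 + 1 + 0 + 1 + 0 + 0 + 1 + 2 + 0 + 1 = 6
distinct = 55 − 6 = 49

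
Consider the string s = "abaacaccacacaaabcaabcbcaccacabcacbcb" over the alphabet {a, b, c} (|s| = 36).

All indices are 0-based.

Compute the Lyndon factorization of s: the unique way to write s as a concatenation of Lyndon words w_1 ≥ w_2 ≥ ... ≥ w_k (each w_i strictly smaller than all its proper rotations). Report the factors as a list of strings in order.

["ab", "aacaccacac", "aaabcaabcbcaccacabcacbcb"]

emit factor 1: 'ab' (i=0, period=2)
emit factor 2: 'aacaccacac' (i=2, period=10)
emit factor 3: 'aaabcaabcbcaccacabcacbcb' (i=12, period=24)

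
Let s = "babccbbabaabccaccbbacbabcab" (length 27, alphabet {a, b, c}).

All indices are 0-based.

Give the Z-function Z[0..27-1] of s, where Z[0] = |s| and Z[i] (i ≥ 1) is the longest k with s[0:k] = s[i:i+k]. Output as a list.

[27, 0, 1, 0, 0, 1, 3, 0, 2, 0, 0, 1, 0, 0, 0, 0, 0, 1, 2, 0, 0, 4, 0, 1, 0, 0, 1]

Z[0]=27
i=1: i≥r, start 0; Z[1]=0
i=2: i≥r, start 0; Z[2]=1 scan→box=[2,3)
i=3: i≥r, start 0; Z[3]=0
i=4: i≥r, start 0; Z[4]=0
i=5: i≥r, start 0; Z[5]=1 scan→box=[5,6)
i=6: i≥r, start 0; Z[6]=3 scan→box=[6,9)
i=7: min(r-i=2, Z[1]=0)=0; Z[7]=0
i=8: min(r-i=1, Z[2]=1)=1; Z[8]=2 scan→box=[8,10)
i=9: min(r-i=1, Z[1]=0)=0; Z[9]=0
i=10: i≥r, start 0; Z[10]=0
i=11: i≥r, start 0; Z[11]=1 scan→box=[11,12)
i=12: i≥r, start 0; Z[12]=0
i=13: i≥r, start 0; Z[13]=0
i=14: i≥r, start 0; Z[14]=0
i=15: i≥r, start 0; Z[15]=0
i=16: i≥r, start 0; Z[16]=0
i=17: i≥r, start 0; Z[17]=1 scan→box=[17,18)
i=18: i≥r, start 0; Z[18]=2 scan→box=[18,20)
i=19: min(r-i=1, Z[1]=0)=0; Z[19]=0
i=20: i≥r, start 0; Z[20]=0
i=21: i≥r, start 0; Z[21]=4 scan→box=[21,25)
i=22: min(r-i=3, Z[1]=0)=0; Z[22]=0
i=23: min(r-i=2, Z[2]=1)=1; Z[23]=1
i=24: min(r-i=1, Z[3]=0)=0; Z[24]=0
i=25: i≥r, start 0; Z[25]=0
i=26: i≥r, start 0; Z[26]=1 scan→box=[26,27)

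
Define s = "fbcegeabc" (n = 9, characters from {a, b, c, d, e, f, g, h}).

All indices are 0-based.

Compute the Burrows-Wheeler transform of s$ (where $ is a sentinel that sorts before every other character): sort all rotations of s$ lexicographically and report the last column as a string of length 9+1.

ceafbbgc$e

rank  rotation    last
    0  $fbcegeabc  c
    1  abc$fbcege  e
    2  bc$fbcegea  a
    3  bcegeabc$f  f
    4  c$fbcegeab  b
    5  cegeabc$fb  b
    6  eabc$fbceg  g
    7  egeabc$fbc  c
    8  fbcegeabc$  $
    9  geabc$fbce  e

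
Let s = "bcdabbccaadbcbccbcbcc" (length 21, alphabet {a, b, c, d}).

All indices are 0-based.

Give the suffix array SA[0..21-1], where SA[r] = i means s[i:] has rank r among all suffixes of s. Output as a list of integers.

[8, 3, 9, 4, 16, 11, 18, 5, 13, 0, 20, 7, 15, 17, 12, 19, 6, 14, 1, 2, 10]

sorted suffixes:
  #0 SA[0]=8  'aadbcbccbcbcc'
  #1 SA[1]=3  'abbccaadbcbccbcbcc'
  #2 SA[2]=9  'adbcbccbcbcc'
  #3 SA[3]=4  'bbccaadbcbccbcbcc'
  #4 SA[4]=16  'bcbcc'
  #5 SA[5]=11  'bcbccbcbcc'
  #6 SA[6]=18  'bcc'
  #7 SA[7]=5  'bccaadbcbccbcbcc'
  #8 SA[8]=13  'bccbcbcc'
  #9 SA[9]=0  'bcdabbccaadbcbccbcbcc'
  #10 SA[10]=20  'c'
  #11 SA[11]=7  'caadbcbccbcbcc'
  #12 SA[12]=15  'cbcbcc'
  #13 SA[13]=17  'cbcc'
  #14 SA[14]=12  'cbccbcbcc'
  #15 SA[15]=19  'cc'
  #16 SA[16]=6  'ccaadbcbccbcbcc'
  #17 SA[17]=14  'ccbcbcc'
  #18 SA[18]=1  'cdabbccaadbcbccbcbcc'
  #19 SA[19]=2  'dabbccaadbcbccbcbcc'
  #20 SA[20]=10  'dbcbccbcbcc'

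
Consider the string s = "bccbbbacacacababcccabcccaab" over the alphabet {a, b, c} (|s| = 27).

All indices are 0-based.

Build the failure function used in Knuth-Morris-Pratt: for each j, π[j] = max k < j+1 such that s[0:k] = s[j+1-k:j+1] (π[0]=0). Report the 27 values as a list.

π[0] = 0
j=1 s[j]='c': π[1]=0 (border '')
j=2 s[j]='c': π[2]=0 (border '')
j=3 s[j]='b': π[3]=1 (border 'b')
j=4 s[j]='b': k: 1→0; π[4]=1 (border 'b')
j=5 s[j]='b': k: 1→0; π[5]=1 (border 'b')
j=6 s[j]='a': k: 1→0; π[6]=0 (border '')
j=7 s[j]='c': π[7]=0 (border '')
j=8 s[j]='a': π[8]=0 (border '')
j=9 s[j]='c': π[9]=0 (border '')
j=10 s[j]='a': π[10]=0 (border '')
j=11 s[j]='c': π[11]=0 (border '')
j=12 s[j]='a': π[12]=0 (border '')
j=13 s[j]='b': π[13]=1 (border 'b')
j=14 s[j]='a': k: 1→0; π[14]=0 (border '')
j=15 s[j]='b': π[15]=1 (border 'b')
j=16 s[j]='c': π[16]=2 (border 'bc')
j=17 s[j]='c': π[17]=3 (border 'bcc')
j=18 s[j]='c': k: 3→0; π[18]=0 (border '')
j=19 s[j]='a': π[19]=0 (border '')
j=20 s[j]='b': π[20]=1 (border 'b')
j=21 s[j]='c': π[21]=2 (border 'bc')
j=22 s[j]='c': π[22]=3 (border 'bcc')
j=23 s[j]='c': k: 3→0; π[23]=0 (border '')
j=24 s[j]='a': π[24]=0 (border '')
j=25 s[j]='a': π[25]=0 (border '')
j=26 s[j]='b': π[26]=1 (border 'b')

[0, 0, 0, 1, 1, 1, 0, 0, 0, 0, 0, 0, 0, 1, 0, 1, 2, 3, 0, 0, 1, 2, 3, 0, 0, 0, 1]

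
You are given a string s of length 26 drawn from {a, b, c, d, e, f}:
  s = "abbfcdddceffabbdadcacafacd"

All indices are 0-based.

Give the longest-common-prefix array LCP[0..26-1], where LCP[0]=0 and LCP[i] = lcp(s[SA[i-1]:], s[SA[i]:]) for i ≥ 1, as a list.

rank | idx | suffix
   0 |  12 | abbdadcacafacd
   1 |   0 | abbfcdddceffabbdadcacafacd
   2 |  19 | acafacd
   3 |  23 | acd
   4 |  16 | adcacafacd
   5 |  21 | afacd
   6 |  13 | bbdadcacafacd
   7 |   1 | bbfcdddceffabbdadcacafacd
   8 |  14 | bdadcacafacd
   9 |   2 | bfcdddceffabbdadcacafacd
  10 |  18 | cacafacd
  11 |  20 | cafacd
  12 |  24 | cd
  13 |   4 | cdddceffabbdadcacafacd
  14 |   8 | ceffabbdadcacafacd
  15 |  25 | d
  16 |  15 | dadcacafacd
  17 |  17 | dcacafacd
  18 |   7 | dceffabbdadcacafacd
  19 |   6 | ddceffabbdadcacafacd
  20 |   5 | dddceffabbdadcacafacd
  21 |   9 | effabbdadcacafacd
  22 |  11 | fabbdadcacafacd
  23 |  22 | facd
  24 |   3 | fcdddceffabbdadcacafacd
  25 |  10 | ffabbdadcacafacd

SA = [12, 0, 19, 23, 16, 21, 13, 1, 14, 2, 18, 20, 24, 4, 8, 25, 15, 17, 7, 6, 5, 9, 11, 22, 3, 10]
rank  pair      lcp
   1  s[12:],s[0:]  3  'abb'
   2  s[0:],s[19:]  1  'a'
   3  s[19:],s[23:]  2  'ac'
   4  s[23:],s[16:]  1  'a'
   5  s[16:],s[21:]  1  'a'
   6  s[21:],s[13:]  0  ''
   7  s[13:],s[1:]  2  'bb'
   8  s[1:],s[14:]  1  'b'
   9  s[14:],s[2:]  1  'b'
  10  s[2:],s[18:]  0  ''
  11  s[18:],s[20:]  2  'ca'
  12  s[20:],s[24:]  1  'c'
  13  s[24:],s[4:]  2  'cd'
  14  s[4:],s[8:]  1  'c'
  15  s[8:],s[25:]  0  ''
  16  s[25:],s[15:]  1  'd'
  17  s[15:],s[17:]  1  'd'
  18  s[17:],s[7:]  2  'dc'
  19  s[7:],s[6:]  1  'd'
  20  s[6:],s[5:]  2  'dd'
  21  s[5:],s[9:]  0  ''
  22  s[9:],s[11:]  0  ''
  23  s[11:],s[22:]  2  'fa'
  24  s[22:],s[3:]  1  'f'
  25  s[3:],s[10:]  1  'f'

[0, 3, 1, 2, 1, 1, 0, 2, 1, 1, 0, 2, 1, 2, 1, 0, 1, 1, 2, 1, 2, 0, 0, 2, 1, 1]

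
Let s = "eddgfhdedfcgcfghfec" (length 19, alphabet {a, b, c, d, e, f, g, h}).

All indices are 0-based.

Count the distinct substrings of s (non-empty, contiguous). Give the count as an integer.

rank→(start, suffix):
  0 → (18, 'c')
  1 → (12, 'cfghfec')
  2 → (10, 'cgcfghfec')
  3 → (1, 'ddgfhdedfcgcfghfec')
  4 → (6, 'dedfcgcfghfec')
  5 → (8, 'dfcgcfghfec')
  6 → (2, 'dgfhdedfcgcfghfec')
  7 → (17, 'ec')
  8 → (0, 'eddgfhdedfcgcfghfec')
  9 → (7, 'edfcgcfghfec')
  10 → (9, 'fcgcfghfec')
  11 → (16, 'fec')
  12 → (13, 'fghfec')
  13 → (4, 'fhdedfcgcfghfec')
  14 → (11, 'gcfghfec')
  15 → (3, 'gfhdedfcgcfghfec')
  16 → (14, 'ghfec')
  17 → (5, 'hdedfcgcfghfec')
  18 → (15, 'hfec')

SA = [18, 12, 10, 1, 6, 8, 2, 17, 0, 7, 9, 16, 13, 4, 11, 3, 14, 5, 15]
i: (SA[i-1],SA[i]) lcp shared
  1: (18,12) 1 'c'
  2: (12,10) 1 'c'
  3: (10,1) 0 ''
  4: (1,6) 1 'd'
  5: (6,8) 1 'd'
  6: (8,2) 1 'd'
  7: (2,17) 0 ''
  8: (17,0) 1 'e'
  9: (0,7) 2 'ed'
  10: (7,9) 0 ''
  11: (9,16) 1 'f'
  12: (16,13) 1 'f'
  13: (13,4) 1 'f'
  14: (4,11) 0 ''
  15: (11,3) 1 'g'
  16: (3,14) 1 'g'
  17: (14,5) 0 ''
  18: (5,15) 1 'h'

n(n+1)/2 = 19·20/2 = 190
Σ LCP = 0 + 1 + 1 + 0 + 1 + 1 + 1 + 0 + 1 + 2 + 0 + 1 + 1 + 1 + 0 + 1 + 1 + 0 + 1 = 14
distinct = 190 − 14 = 176

176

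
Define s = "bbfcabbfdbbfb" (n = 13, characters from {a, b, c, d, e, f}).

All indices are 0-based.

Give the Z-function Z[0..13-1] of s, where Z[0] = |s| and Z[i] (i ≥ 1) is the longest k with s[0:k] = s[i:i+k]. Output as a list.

[13, 1, 0, 0, 0, 3, 1, 0, 0, 3, 1, 0, 1]

Z[0]=13
i=1: outside box; Z[1]=1 scan→box=[1,2)
i=2: outside box; Z[2]=0
i=3: outside box; Z[3]=0
i=4: outside box; Z[4]=0
i=5: outside box; Z[5]=3 scan→box=[5,8)
i=6: min(r-i=2, Z[1]=1)=1; Z[6]=1
i=7: min(r-i=1, Z[2]=0)=0; Z[7]=0
i=8: outside box; Z[8]=0
i=9: outside box; Z[9]=3 scan→box=[9,12)
i=10: min(r-i=2, Z[1]=1)=1; Z[10]=1
i=11: min(r-i=1, Z[2]=0)=0; Z[11]=0
i=12: outside box; Z[12]=1 scan→box=[12,13)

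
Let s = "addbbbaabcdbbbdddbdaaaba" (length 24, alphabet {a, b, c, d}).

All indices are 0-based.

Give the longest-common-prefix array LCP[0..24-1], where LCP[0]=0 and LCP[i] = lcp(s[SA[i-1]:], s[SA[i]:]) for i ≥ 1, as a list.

[0, 1, 2, 3, 1, 2, 1, 0, 2, 1, 2, 3, 2, 1, 1, 2, 0, 0, 1, 4, 2, 1, 3, 2]

rank | idx | suffix
   0 |  23 | a
   1 |  19 | aaaba
   2 |  20 | aaba
   3 |   6 | aabcdbbbdddbdaaaba
   4 |  21 | aba
   5 |   7 | abcdbbbdddbdaaaba
   6 |   0 | addbbbaabcdbbbdddbdaaaba
   7 |  22 | ba
   8 |   5 | baabcdbbbdddbdaaaba
   9 |   4 | bbaabcdbbbdddbdaaaba
  10 |   3 | bbbaabcdbbbdddbdaaaba
  11 |  11 | bbbdddbdaaaba
  12 |  12 | bbdddbdaaaba
  13 |   8 | bcdbbbdddbdaaaba
  14 |  17 | bdaaaba
  15 |  13 | bdddbdaaaba
  16 |   9 | cdbbbdddbdaaaba
  17 |  18 | daaaba
  18 |   2 | dbbbaabcdbbbdddbdaaaba
  19 |  10 | dbbbdddbdaaaba
  20 |  16 | dbdaaaba
  21 |   1 | ddbbbaabcdbbbdddbdaaaba
  22 |  15 | ddbdaaaba
  23 |  14 | dddbdaaaba

SA = [23, 19, 20, 6, 21, 7, 0, 22, 5, 4, 3, 11, 12, 8, 17, 13, 9, 18, 2, 10, 16, 1, 15, 14]
rank  pair      lcp
   1  s[23:],s[19:]  1  'a'
   2  s[19:],s[20:]  2  'aa'
   3  s[20:],s[6:]  3  'aab'
   4  s[6:],s[21:]  1  'a'
   5  s[21:],s[7:]  2  'ab'
   6  s[7:],s[0:]  1  'a'
   7  s[0:],s[22:]  0  ''
   8  s[22:],s[5:]  2  'ba'
   9  s[5:],s[4:]  1  'b'
  10  s[4:],s[3:]  2  'bb'
  11  s[3:],s[11:]  3  'bbb'
  12  s[11:],s[12:]  2  'bb'
  13  s[12:],s[8:]  1  'b'
  14  s[8:],s[17:]  1  'b'
  15  s[17:],s[13:]  2  'bd'
  16  s[13:],s[9:]  0  ''
  17  s[9:],s[18:]  0  ''
  18  s[18:],s[2:]  1  'd'
  19  s[2:],s[10:]  4  'dbbb'
  20  s[10:],s[16:]  2  'db'
  21  s[16:],s[1:]  1  'd'
  22  s[1:],s[15:]  3  'ddb'
  23  s[15:],s[14:]  2  'dd'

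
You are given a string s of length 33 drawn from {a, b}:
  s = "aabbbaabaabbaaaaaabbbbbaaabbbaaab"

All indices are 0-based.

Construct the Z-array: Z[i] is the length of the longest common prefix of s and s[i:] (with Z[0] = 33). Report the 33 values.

Z[0]=33
i=1: i≥r, start 0; Z[1]=1 grow→box=[1,2)
i=2: i≥r, start 0; Z[2]=0
i=3: i≥r, start 0; Z[3]=0
i=4: i≥r, start 0; Z[4]=0
i=5: i≥r, start 0; Z[5]=3 grow→box=[5,8)
i=6: min(r-i=2, Z[1]=1)=1; Z[6]=1
i=7: min(r-i=1, Z[2]=0)=0; Z[7]=0
i=8: i≥r, start 0; Z[8]=4 grow→box=[8,12)
i=9: min(r-i=3, Z[1]=1)=1; Z[9]=1
i=10: min(r-i=2, Z[2]=0)=0; Z[10]=0
i=11: min(r-i=1, Z[3]=0)=0; Z[11]=0
i=12: i≥r, start 0; Z[12]=2 grow→box=[12,14)
i=13: min(r-i=1, Z[1]=1)=1; Z[13]=2 grow→box=[13,15)
i=14: min(r-i=1, Z[1]=1)=1; Z[14]=2 grow→box=[14,16)
i=15: min(r-i=1, Z[1]=1)=1; Z[15]=2 grow→box=[15,17)
i=16: min(r-i=1, Z[1]=1)=1; Z[16]=5 grow→box=[16,21)
i=17: min(r-i=4, Z[1]=1)=1; Z[17]=1
i=18: min(r-i=3, Z[2]=0)=0; Z[18]=0
i=19: min(r-i=2, Z[3]=0)=0; Z[19]=0
i=20: min(r-i=1, Z[4]=0)=0; Z[20]=0
i=21: i≥r, start 0; Z[21]=0
i=22: i≥r, start 0; Z[22]=0
i=23: i≥r, start 0; Z[23]=2 grow→box=[23,25)
i=24: min(r-i=1, Z[1]=1)=1; Z[24]=7 grow→box=[24,31)
i=25: min(r-i=6, Z[1]=1)=1; Z[25]=1
i=26: min(r-i=5, Z[2]=0)=0; Z[26]=0
i=27: min(r-i=4, Z[3]=0)=0; Z[27]=0
i=28: min(r-i=3, Z[4]=0)=0; Z[28]=0
i=29: min(r-i=2, Z[5]=3)=2; Z[29]=2
i=30: min(r-i=1, Z[6]=1)=1; Z[30]=3 grow→box=[30,33)
i=31: min(r-i=2, Z[1]=1)=1; Z[31]=1
i=32: min(r-i=1, Z[2]=0)=0; Z[32]=0

[33, 1, 0, 0, 0, 3, 1, 0, 4, 1, 0, 0, 2, 2, 2, 2, 5, 1, 0, 0, 0, 0, 0, 2, 7, 1, 0, 0, 0, 2, 3, 1, 0]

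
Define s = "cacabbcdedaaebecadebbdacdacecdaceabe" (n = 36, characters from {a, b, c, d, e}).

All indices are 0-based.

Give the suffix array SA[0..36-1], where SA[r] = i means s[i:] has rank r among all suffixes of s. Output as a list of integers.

rank→(start, suffix):
  0 → (10, 'aaebecadebbdacdacecdaceabe')
  1 → (3, 'abbcdedaaebecadebbdacdacecdaceabe')
  2 → (33, 'abe')
  3 → (1, 'acabbcdedaaebecadebbdacdacecdaceabe')
  4 → (22, 'acdacecdaceabe')
  5 → (30, 'aceabe')
  6 → (25, 'acecdaceabe')
  7 → (16, 'adebbdacdacecdaceabe')
  8 → (11, 'aebecadebbdacdacecdaceabe')
  9 → (4, 'bbcdedaaebecadebbdacdacecdaceabe')
  10 → (19, 'bbdacdacecdaceabe')
  11 → (5, 'bcdedaaebecadebbdacdacecdaceabe')
  12 → (20, 'bdacdacecdaceabe')
  13 → (34, 'be')
  14 → (13, 'becadebbdacdacecdaceabe')
  15 → (2, 'cabbcdedaaebecadebbdacdacecdaceabe')
  16 → (0, 'cacabbcdedaaebecadebbdacdacecdaceabe')
  17 → (15, 'cadebbdacdacecdaceabe')
  18 → (28, 'cdaceabe')
  19 → (23, 'cdacecdaceabe')
  20 → (6, 'cdedaaebecadebbdacdacecdaceabe')
  21 → (31, 'ceabe')
  22 → (26, 'cecdaceabe')
  23 → (9, 'daaebecadebbdacdacecdaceabe')
  24 → (21, 'dacdacecdaceabe')
  25 → (29, 'daceabe')
  26 → (24, 'dacecdaceabe')
  27 → (17, 'debbdacdacecdaceabe')
  28 → (7, 'dedaaebecadebbdacdacecdaceabe')
  29 → (35, 'e')
  30 → (32, 'eabe')
  31 → (18, 'ebbdacdacecdaceabe')
  32 → (12, 'ebecadebbdacdacecdaceabe')
  33 → (14, 'ecadebbdacdacecdaceabe')
  34 → (27, 'ecdaceabe')
  35 → (8, 'edaaebecadebbdacdacecdaceabe')

[10, 3, 33, 1, 22, 30, 25, 16, 11, 4, 19, 5, 20, 34, 13, 2, 0, 15, 28, 23, 6, 31, 26, 9, 21, 29, 24, 17, 7, 35, 32, 18, 12, 14, 27, 8]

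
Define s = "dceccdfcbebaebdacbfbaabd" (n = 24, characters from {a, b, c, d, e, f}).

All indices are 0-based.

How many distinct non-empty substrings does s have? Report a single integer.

rank→(start, suffix):
  0 → (20, 'aabd')
  1 → (21, 'abd')
  2 → (15, 'acbfbaabd')
  3 → (11, 'aebdacbfbaabd')
  4 → (19, 'baabd')
  5 → (10, 'baebdacbfbaabd')
  6 → (22, 'bd')
  7 → (13, 'bdacbfbaabd')
  8 → (8, 'bebaebdacbfbaabd')
  9 → (17, 'bfbaabd')
  10 → (7, 'cbebaebdacbfbaabd')
  11 → (16, 'cbfbaabd')
  12 → (3, 'ccdfcbebaebdacbfbaabd')
  13 → (4, 'cdfcbebaebdacbfbaabd')
  14 → (1, 'ceccdfcbebaebdacbfbaabd')
  15 → (23, 'd')
  16 → (14, 'dacbfbaabd')
  17 → (0, 'dceccdfcbebaebdacbfbaabd')
  18 → (5, 'dfcbebaebdacbfbaabd')
  19 → (9, 'ebaebdacbfbaabd')
  20 → (12, 'ebdacbfbaabd')
  21 → (2, 'eccdfcbebaebdacbfbaabd')
  22 → (18, 'fbaabd')
  23 → (6, 'fcbebaebdacbfbaabd')

SA = [20, 21, 15, 11, 19, 10, 22, 13, 8, 17, 7, 16, 3, 4, 1, 23, 14, 0, 5, 9, 12, 2, 18, 6]
i: (SA[i-1],SA[i]) lcp shared
  1: (20,21) 1 'a'
  2: (21,15) 1 'a'
  3: (15,11) 1 'a'
  4: (11,19) 0 ''
  5: (19,10) 2 'ba'
  6: (10,22) 1 'b'
  7: (22,13) 2 'bd'
  8: (13,8) 1 'b'
  9: (8,17) 1 'b'
  10: (17,7) 0 ''
  11: (7,16) 2 'cb'
  12: (16,3) 1 'c'
  13: (3,4) 1 'c'
  14: (4,1) 1 'c'
  15: (1,23) 0 ''
  16: (23,14) 1 'd'
  17: (14,0) 1 'd'
  18: (0,5) 1 'd'
  19: (5,9) 0 ''
  20: (9,12) 2 'eb'
  21: (12,2) 1 'e'
  22: (2,18) 0 ''
  23: (18,6) 1 'f'

n(n+1)/2 = 24·25/2 = 300
Σ LCP = 0 + 1 + 1 + 1 + 0 + 2 + 1 + 2 + 1 + 1 + 0 + 2 + 1 + 1 + 1 + 0 + 1 + 1 + 1 + 0 + 2 + 1 + 0 + 1 = 22
distinct = 300 − 22 = 278

278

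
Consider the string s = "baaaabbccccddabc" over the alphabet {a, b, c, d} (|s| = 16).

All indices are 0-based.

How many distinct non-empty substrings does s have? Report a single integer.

rank | idx | suffix
   0 |   1 | aaaabbccccddabc
   1 |   2 | aaabbccccddabc
   2 |   3 | aabbccccddabc
   3 |   4 | abbccccddabc
   4 |  13 | abc
   5 |   0 | baaaabbccccddabc
   6 |   5 | bbccccddabc
   7 |  14 | bc
   8 |   6 | bccccddabc
   9 |  15 | c
  10 |   7 | ccccddabc
  11 |   8 | cccddabc
  12 |   9 | ccddabc
  13 |  10 | cddabc
  14 |  12 | dabc
  15 |  11 | ddabc

SA = [1, 2, 3, 4, 13, 0, 5, 14, 6, 15, 7, 8, 9, 10, 12, 11]
i: (SA[i-1],SA[i]) lcp shared
  1: (1,2) 3 'aaa'
  2: (2,3) 2 'aa'
  3: (3,4) 1 'a'
  4: (4,13) 2 'ab'
  5: (13,0) 0 ''
  6: (0,5) 1 'b'
  7: (5,14) 1 'b'
  8: (14,6) 2 'bc'
  9: (6,15) 0 ''
  10: (15,7) 1 'c'
  11: (7,8) 3 'ccc'
  12: (8,9) 2 'cc'
  13: (9,10) 1 'c'
  14: (10,12) 0 ''
  15: (12,11) 1 'd'

n(n+1)/2 = 16·17/2 = 136
Σ LCP = 0 + 3 + 2 + 1 + 2 + 0 + 1 + 1 + 2 + 0 + 1 + 3 + 2 + 1 + 0 + 1 = 20
distinct = 136 − 20 = 116

116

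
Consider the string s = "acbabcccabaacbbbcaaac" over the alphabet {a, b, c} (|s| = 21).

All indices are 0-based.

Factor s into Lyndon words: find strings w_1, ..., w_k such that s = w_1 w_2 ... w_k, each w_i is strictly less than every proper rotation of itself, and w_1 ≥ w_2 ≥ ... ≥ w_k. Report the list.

emit factor 1: 'acb' (i=0, period=3)
emit factor 2: 'abccc' (i=3, period=5)
emit factor 3: 'ab' (i=8, period=2)
emit factor 4: 'aacbbbc' (i=10, period=7)
emit factor 5: 'aaac' (i=17, period=4)

["acb", "abccc", "ab", "aacbbbc", "aaac"]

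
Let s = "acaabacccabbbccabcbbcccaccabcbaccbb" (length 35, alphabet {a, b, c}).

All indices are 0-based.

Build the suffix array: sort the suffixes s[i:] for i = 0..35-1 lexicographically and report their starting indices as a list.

rank→(start, suffix):
  0 → (2, 'aabacccabbbccabcbbcccaccabcbaccbb')
  1 → (3, 'abacccabbbccabcbbcccaccabcbaccbb')
  2 → (9, 'abbbccabcbbcccaccabcbaccbb')
  3 → (26, 'abcbaccbb')
  4 → (15, 'abcbbcccaccabcbaccbb')
  5 → (0, 'acaabacccabbbccabcbbcccaccabcbaccbb')
  6 → (23, 'accabcbaccbb')
  7 → (30, 'accbb')
  8 → (5, 'acccabbbccabcbbcccaccabcbaccbb')
  9 → (34, 'b')
  10 → (29, 'baccbb')
  11 → (4, 'bacccabbbccabcbbcccaccabcbaccbb')
  12 → (33, 'bb')
  13 → (10, 'bbbccabcbbcccaccabcbaccbb')
  14 → (11, 'bbccabcbbcccaccabcbaccbb')
  15 → (18, 'bbcccaccabcbaccbb')
  16 → (27, 'bcbaccbb')
  17 → (16, 'bcbbcccaccabcbaccbb')
  18 → (12, 'bccabcbbcccaccabcbaccbb')
  19 → (19, 'bcccaccabcbaccbb')
  20 → (1, 'caabacccabbbccabcbbcccaccabcbaccbb')
  21 → (8, 'cabbbccabcbbcccaccabcbaccbb')
  22 → (25, 'cabcbaccbb')
  23 → (14, 'cabcbbcccaccabcbaccbb')
  24 → (22, 'caccabcbaccbb')
  25 → (28, 'cbaccbb')
  26 → (32, 'cbb')
  27 → (17, 'cbbcccaccabcbaccbb')
  28 → (7, 'ccabbbccabcbbcccaccabcbaccbb')
  29 → (24, 'ccabcbaccbb')
  30 → (13, 'ccabcbbcccaccabcbaccbb')
  31 → (21, 'ccaccabcbaccbb')
  32 → (31, 'ccbb')
  33 → (6, 'cccabbbccabcbbcccaccabcbaccbb')
  34 → (20, 'cccaccabcbaccbb')

[2, 3, 9, 26, 15, 0, 23, 30, 5, 34, 29, 4, 33, 10, 11, 18, 27, 16, 12, 19, 1, 8, 25, 14, 22, 28, 32, 17, 7, 24, 13, 21, 31, 6, 20]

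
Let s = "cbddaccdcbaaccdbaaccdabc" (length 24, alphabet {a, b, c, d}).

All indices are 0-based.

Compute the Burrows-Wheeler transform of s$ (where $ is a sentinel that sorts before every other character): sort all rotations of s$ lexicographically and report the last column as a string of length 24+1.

cbbdaaddcacbd$aaaccccdccb

rank  rotation                   last
    0  $cbddaccdcbaaccdbaaccdabc  c
    1  aaccdabc$cbddaccdcbaaccdb  b
    2  aaccdbaaccdabc$cbddaccdcb  b
    3  abc$cbddaccdcbaaccdbaaccd  d
    4  accdabc$cbddaccdcbaaccdba  a
    5  accdbaaccdabc$cbddaccdcba  a
    6  accdcbaaccdbaaccdabc$cbdd  d
    7  baaccdabc$cbddaccdcbaaccd  d
    8  baaccdbaaccdabc$cbddaccdc  c
    9  bc$cbddaccdcbaaccdbaaccda  a
   10  bddaccdcbaaccdbaaccdabc$c  c
   11  c$cbddaccdcbaaccdbaaccdab  b
   12  cbaaccdbaaccdabc$cbddaccd  d
   13  cbddaccdcbaaccdbaaccdabc$  $
   14  ccdabc$cbddaccdcbaaccdbaa  a
   15  ccdbaaccdabc$cbddaccdcbaa  a
   16  ccdcbaaccdbaaccdabc$cbdda  a
   17  cdabc$cbddaccdcbaaccdbaac  c
   18  cdbaaccdabc$cbddaccdcbaac  c
   19  cdcbaaccdbaaccdabc$cbddac  c
   20  dabc$cbddaccdcbaaccdbaacc  c
   21  daccdcbaaccdbaaccdabc$cbd  d
   22  dbaaccdabc$cbddaccdcbaacc  c
   23  dcbaaccdbaaccdabc$cbddacc  c
   24  ddaccdcbaaccdbaaccdabc$cb  b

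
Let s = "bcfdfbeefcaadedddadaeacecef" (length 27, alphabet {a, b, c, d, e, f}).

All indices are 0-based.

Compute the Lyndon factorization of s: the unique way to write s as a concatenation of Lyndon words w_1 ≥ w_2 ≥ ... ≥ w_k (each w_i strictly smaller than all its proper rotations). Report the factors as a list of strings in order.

emit factor 1: 'bcfdfbeefc' (i=0, period=10)
emit factor 2: 'aadedddadaeacecef' (i=10, period=17)

["bcfdfbeefc", "aadedddadaeacecef"]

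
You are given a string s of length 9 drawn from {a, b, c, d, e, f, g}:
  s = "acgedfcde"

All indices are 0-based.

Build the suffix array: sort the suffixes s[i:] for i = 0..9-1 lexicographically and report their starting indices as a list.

rank | idx | suffix
   0 |   0 | acgedfcde
   1 |   6 | cde
   2 |   1 | cgedfcde
   3 |   7 | de
   4 |   4 | dfcde
   5 |   8 | e
   6 |   3 | edfcde
   7 |   5 | fcde
   8 |   2 | gedfcde

[0, 6, 1, 7, 4, 8, 3, 5, 2]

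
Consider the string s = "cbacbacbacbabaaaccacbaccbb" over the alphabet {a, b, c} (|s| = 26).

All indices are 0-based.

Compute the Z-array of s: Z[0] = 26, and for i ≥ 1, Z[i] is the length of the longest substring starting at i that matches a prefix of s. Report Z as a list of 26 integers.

[26, 0, 0, 9, 0, 0, 6, 0, 0, 3, 0, 0, 0, 0, 0, 0, 1, 1, 0, 4, 0, 0, 1, 2, 0, 0]

Z[0]=26
i=1: fresh scan; Z[1]=0
i=2: fresh scan; Z[2]=0
i=3: fresh scan; Z[3]=9 scan→box=[3,12)
i=4: min(r-i=8, Z[1]=0)=0; Z[4]=0
i=5: min(r-i=7, Z[2]=0)=0; Z[5]=0
i=6: min(r-i=6, Z[3]=9)=6; Z[6]=6
i=7: min(r-i=5, Z[4]=0)=0; Z[7]=0
i=8: min(r-i=4, Z[5]=0)=0; Z[8]=0
i=9: min(r-i=3, Z[6]=6)=3; Z[9]=3
i=10: min(r-i=2, Z[7]=0)=0; Z[10]=0
i=11: min(r-i=1, Z[8]=0)=0; Z[11]=0
i=12: fresh scan; Z[12]=0
i=13: fresh scan; Z[13]=0
i=14: fresh scan; Z[14]=0
i=15: fresh scan; Z[15]=0
i=16: fresh scan; Z[16]=1 scan→box=[16,17)
i=17: fresh scan; Z[17]=1 scan→box=[17,18)
i=18: fresh scan; Z[18]=0
i=19: fresh scan; Z[19]=4 scan→box=[19,23)
i=20: min(r-i=3, Z[1]=0)=0; Z[20]=0
i=21: min(r-i=2, Z[2]=0)=0; Z[21]=0
i=22: min(r-i=1, Z[3]=9)=1; Z[22]=1
i=23: fresh scan; Z[23]=2 scan→box=[23,25)
i=24: min(r-i=1, Z[1]=0)=0; Z[24]=0
i=25: fresh scan; Z[25]=0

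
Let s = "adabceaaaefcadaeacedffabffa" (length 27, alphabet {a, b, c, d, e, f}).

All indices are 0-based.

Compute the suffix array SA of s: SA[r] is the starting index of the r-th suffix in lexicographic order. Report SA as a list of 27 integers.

[26, 6, 7, 2, 22, 16, 0, 12, 14, 8, 3, 23, 11, 4, 17, 1, 13, 19, 5, 15, 18, 9, 25, 21, 10, 24, 20]

rank→(start, suffix):
  0 → (26, 'a')
  1 → (6, 'aaaefcadaeacedffabffa')
  2 → (7, 'aaefcadaeacedffabffa')
  3 → (2, 'abceaaaefcadaeacedffabffa')
  4 → (22, 'abffa')
  5 → (16, 'acedffabffa')
  6 → (0, 'adabceaaaefcadaeacedffabffa')
  7 → (12, 'adaeacedffabffa')
  8 → (14, 'aeacedffabffa')
  9 → (8, 'aefcadaeacedffabffa')
  10 → (3, 'bceaaaefcadaeacedffabffa')
  11 → (23, 'bffa')
  12 → (11, 'cadaeacedffabffa')
  13 → (4, 'ceaaaefcadaeacedffabffa')
  14 → (17, 'cedffabffa')
  15 → (1, 'dabceaaaefcadaeacedffabffa')
  16 → (13, 'daeacedffabffa')
  17 → (19, 'dffabffa')
  18 → (5, 'eaaaefcadaeacedffabffa')
  19 → (15, 'eacedffabffa')
  20 → (18, 'edffabffa')
  21 → (9, 'efcadaeacedffabffa')
  22 → (25, 'fa')
  23 → (21, 'fabffa')
  24 → (10, 'fcadaeacedffabffa')
  25 → (24, 'ffa')
  26 → (20, 'ffabffa')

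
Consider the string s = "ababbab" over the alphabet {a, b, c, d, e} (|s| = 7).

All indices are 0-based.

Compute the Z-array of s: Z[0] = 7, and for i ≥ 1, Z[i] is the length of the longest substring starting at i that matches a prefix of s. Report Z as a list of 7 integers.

Z[0]=7
i=1: i≥r, start 0; Z[1]=0
i=2: i≥r, start 0; Z[2]=2 extend→box=[2,4)
i=3: min(r-i=1, Z[1]=0)=0; Z[3]=0
i=4: i≥r, start 0; Z[4]=0
i=5: i≥r, start 0; Z[5]=2 extend→box=[5,7)
i=6: min(r-i=1, Z[1]=0)=0; Z[6]=0

[7, 0, 2, 0, 0, 2, 0]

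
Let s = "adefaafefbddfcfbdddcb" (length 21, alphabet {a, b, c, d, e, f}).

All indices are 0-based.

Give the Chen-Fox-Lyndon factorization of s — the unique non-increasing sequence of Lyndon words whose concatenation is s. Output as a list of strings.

emit factor 1: 'adef' (i=0, period=4)
emit factor 2: 'aafefbddfcfbdddcb' (i=4, period=17)

["adef", "aafefbddfcfbdddcb"]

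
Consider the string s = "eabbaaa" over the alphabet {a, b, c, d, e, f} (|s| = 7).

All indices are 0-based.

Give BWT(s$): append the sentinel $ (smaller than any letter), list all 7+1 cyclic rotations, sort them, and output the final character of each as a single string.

rank  rotation  last
    0  $eabbaaa  a
    1  a$eabbaa  a
    2  aa$eabba  a
    3  aaa$eabb  b
    4  abbaaa$e  e
    5  baaa$eab  b
    6  bbaaa$ea  a
    7  eabbaaa$  $

aaabeba$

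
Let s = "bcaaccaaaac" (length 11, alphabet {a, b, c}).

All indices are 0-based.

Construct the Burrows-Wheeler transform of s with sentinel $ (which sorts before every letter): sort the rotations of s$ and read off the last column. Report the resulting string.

rank  rotation      last
    0  $bcaaccaaaac  c
    1  aaaac$bcaacc  c
    2  aaac$bcaacca  a
    3  aac$bcaaccaa  a
    4  aaccaaaac$bc  c
    5  ac$bcaaccaaa  a
    6  accaaaac$bca  a
    7  bcaaccaaaac$  $
    8  c$bcaaccaaaa  a
    9  caaaac$bcaac  c
   10  caaccaaaac$b  b
   11  ccaaaac$bcaa  a

ccaacaa$acba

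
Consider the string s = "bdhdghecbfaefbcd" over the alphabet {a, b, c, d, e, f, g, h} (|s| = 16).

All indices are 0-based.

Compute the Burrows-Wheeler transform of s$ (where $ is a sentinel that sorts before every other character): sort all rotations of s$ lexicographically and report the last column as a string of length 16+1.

rank  rotation           last
    0  $bdhdghecbfaefbcd  d
    1  aefbcd$bdhdghecbf  f
    2  bcd$bdhdghecbfaef  f
    3  bdhdghecbfaefbcd$  $
    4  bfaefbcd$bdhdghec  c
    5  cbfaefbcd$bdhdghe  e
    6  cd$bdhdghecbfaefb  b
    7  d$bdhdghecbfaefbc  c
    8  dghecbfaefbcd$bdh  h
    9  dhdghecbfaefbcd$b  b
   10  ecbfaefbcd$bdhdgh  h
   11  efbcd$bdhdghecbfa  a
   12  faefbcd$bdhdghecb  b
   13  fbcd$bdhdghecbfae  e
   14  ghecbfaefbcd$bdhd  d
   15  hdghecbfaefbcd$bd  d
   16  hecbfaefbcd$bdhdg  g

dff$cebchbhabeddg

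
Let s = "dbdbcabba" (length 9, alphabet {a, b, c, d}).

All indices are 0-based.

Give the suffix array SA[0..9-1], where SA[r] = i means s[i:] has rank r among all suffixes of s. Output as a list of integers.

rank→(start, suffix):
  0 → (8, 'a')
  1 → (5, 'abba')
  2 → (7, 'ba')
  3 → (6, 'bba')
  4 → (3, 'bcabba')
  5 → (1, 'bdbcabba')
  6 → (4, 'cabba')
  7 → (2, 'dbcabba')
  8 → (0, 'dbdbcabba')

[8, 5, 7, 6, 3, 1, 4, 2, 0]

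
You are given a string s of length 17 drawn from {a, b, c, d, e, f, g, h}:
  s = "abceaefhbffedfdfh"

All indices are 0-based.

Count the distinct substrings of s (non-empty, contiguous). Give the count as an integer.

141

rank→(start, suffix):
  0 → (0, 'abceaefhbffedfdfh')
  1 → (4, 'aefhbffedfdfh')
  2 → (1, 'bceaefhbffedfdfh')
  3 → (8, 'bffedfdfh')
  4 → (2, 'ceaefhbffedfdfh')
  5 → (12, 'dfdfh')
  6 → (14, 'dfh')
  7 → (3, 'eaefhbffedfdfh')
  8 → (11, 'edfdfh')
  9 → (5, 'efhbffedfdfh')
  10 → (13, 'fdfh')
  11 → (10, 'fedfdfh')
  12 → (9, 'ffedfdfh')
  13 → (15, 'fh')
  14 → (6, 'fhbffedfdfh')
  15 → (16, 'h')
  16 → (7, 'hbffedfdfh')

SA = [0, 4, 1, 8, 2, 12, 14, 3, 11, 5, 13, 10, 9, 15, 6, 16, 7]
i: (SA[i-1],SA[i]) lcp shared
  1: (0,4) 1 'a'
  2: (4,1) 0 ''
  3: (1,8) 1 'b'
  4: (8,2) 0 ''
  5: (2,12) 0 ''
  6: (12,14) 2 'df'
  7: (14,3) 0 ''
  8: (3,11) 1 'e'
  9: (11,5) 1 'e'
  10: (5,13) 0 ''
  11: (13,10) 1 'f'
  12: (10,9) 1 'f'
  13: (9,15) 1 'f'
  14: (15,6) 2 'fh'
  15: (6,16) 0 ''
  16: (16,7) 1 'h'

n(n+1)/2 = 17·18/2 = 153
Σ LCP = 0 + 1 + 0 + 1 + 0 + 0 + 2 + 0 + 1 + 1 + 0 + 1 + 1 + 1 + 2 + 0 + 1 = 12
distinct = 153 − 12 = 141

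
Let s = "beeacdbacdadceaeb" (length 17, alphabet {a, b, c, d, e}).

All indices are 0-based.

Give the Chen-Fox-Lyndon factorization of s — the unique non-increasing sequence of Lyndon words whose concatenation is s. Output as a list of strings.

["bee", "acdb", "acdadceaeb"]

emit factor 1: 'bee' (i=0, period=3)
emit factor 2: 'acdb' (i=3, period=4)
emit factor 3: 'acdadceaeb' (i=7, period=10)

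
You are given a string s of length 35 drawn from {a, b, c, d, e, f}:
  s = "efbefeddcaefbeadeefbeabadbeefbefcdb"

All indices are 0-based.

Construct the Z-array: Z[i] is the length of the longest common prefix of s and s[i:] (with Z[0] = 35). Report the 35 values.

[35, 0, 0, 2, 0, 1, 0, 0, 0, 0, 4, 0, 0, 1, 0, 0, 1, 4, 0, 0, 1, 0, 0, 0, 0, 0, 1, 5, 0, 0, 2, 0, 0, 0, 0]

Z[0]=35
i=1: fresh scan; Z[1]=0
i=2: fresh scan; Z[2]=0
i=3: fresh scan; Z[3]=2 grow→box=[3,5)
i=4: min(r-i=1, Z[1]=0)=0; Z[4]=0
i=5: fresh scan; Z[5]=1 grow→box=[5,6)
i=6: fresh scan; Z[6]=0
i=7: fresh scan; Z[7]=0
i=8: fresh scan; Z[8]=0
i=9: fresh scan; Z[9]=0
i=10: fresh scan; Z[10]=4 grow→box=[10,14)
i=11: min(r-i=3, Z[1]=0)=0; Z[11]=0
i=12: min(r-i=2, Z[2]=0)=0; Z[12]=0
i=13: min(r-i=1, Z[3]=2)=1; Z[13]=1
i=14: fresh scan; Z[14]=0
i=15: fresh scan; Z[15]=0
i=16: fresh scan; Z[16]=1 grow→box=[16,17)
i=17: fresh scan; Z[17]=4 grow→box=[17,21)
i=18: min(r-i=3, Z[1]=0)=0; Z[18]=0
i=19: min(r-i=2, Z[2]=0)=0; Z[19]=0
i=20: min(r-i=1, Z[3]=2)=1; Z[20]=1
i=21: fresh scan; Z[21]=0
i=22: fresh scan; Z[22]=0
i=23: fresh scan; Z[23]=0
i=24: fresh scan; Z[24]=0
i=25: fresh scan; Z[25]=0
i=26: fresh scan; Z[26]=1 grow→box=[26,27)
i=27: fresh scan; Z[27]=5 grow→box=[27,32)
i=28: min(r-i=4, Z[1]=0)=0; Z[28]=0
i=29: min(r-i=3, Z[2]=0)=0; Z[29]=0
i=30: min(r-i=2, Z[3]=2)=2; Z[30]=2
i=31: min(r-i=1, Z[4]=0)=0; Z[31]=0
i=32: fresh scan; Z[32]=0
i=33: fresh scan; Z[33]=0
i=34: fresh scan; Z[34]=0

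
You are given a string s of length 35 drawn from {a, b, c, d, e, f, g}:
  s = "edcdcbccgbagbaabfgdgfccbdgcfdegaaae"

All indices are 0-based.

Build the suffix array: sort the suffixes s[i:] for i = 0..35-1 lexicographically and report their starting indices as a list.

[31, 13, 32, 14, 33, 10, 12, 9, 5, 23, 15, 4, 22, 21, 6, 2, 26, 7, 3, 1, 28, 24, 18, 34, 0, 29, 20, 27, 16, 30, 11, 8, 25, 17, 19]

rank→(start, suffix):
  0 → (31, 'aaae')
  1 → (13, 'aabfgdgfccbdgcfdegaaae')
  2 → (32, 'aae')
  3 → (14, 'abfgdgfccbdgcfdegaaae')
  4 → (33, 'ae')
  5 → (10, 'agbaabfgdgfccbdgcfdegaaae')
  6 → (12, 'baabfgdgfccbdgcfdegaaae')
  7 → (9, 'bagbaabfgdgfccbdgcfdegaaae')
  8 → (5, 'bccgbagbaabfgdgfccbdgcfdegaaae')
  9 → (23, 'bdgcfdegaaae')
  10 → (15, 'bfgdgfccbdgcfdegaaae')
  11 → (4, 'cbccgbagbaabfgdgfccbdgcfdegaaae')
  12 → (22, 'cbdgcfdegaaae')
  13 → (21, 'ccbdgcfdegaaae')
  14 → (6, 'ccgbagbaabfgdgfccbdgcfdegaaae')
  15 → (2, 'cdcbccgbagbaabfgdgfccbdgcfdegaaae')
  16 → (26, 'cfdegaaae')
  17 → (7, 'cgbagbaabfgdgfccbdgcfdegaaae')
  18 → (3, 'dcbccgbagbaabfgdgfccbdgcfdegaaae')
  19 → (1, 'dcdcbccgbagbaabfgdgfccbdgcfdegaaae')
  20 → (28, 'degaaae')
  21 → (24, 'dgcfdegaaae')
  22 → (18, 'dgfccbdgcfdegaaae')
  23 → (34, 'e')
  24 → (0, 'edcdcbccgbagbaabfgdgfccbdgcfdegaaae')
  25 → (29, 'egaaae')
  26 → (20, 'fccbdgcfdegaaae')
  27 → (27, 'fdegaaae')
  28 → (16, 'fgdgfccbdgcfdegaaae')
  29 → (30, 'gaaae')
  30 → (11, 'gbaabfgdgfccbdgcfdegaaae')
  31 → (8, 'gbagbaabfgdgfccbdgcfdegaaae')
  32 → (25, 'gcfdegaaae')
  33 → (17, 'gdgfccbdgcfdegaaae')
  34 → (19, 'gfccbdgcfdegaaae')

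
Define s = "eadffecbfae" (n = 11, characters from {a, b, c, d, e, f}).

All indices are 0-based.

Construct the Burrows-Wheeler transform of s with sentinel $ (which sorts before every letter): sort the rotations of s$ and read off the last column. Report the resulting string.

eefceaa$fbfd

rank  rotation      last
    0  $eadffecbfae  e
    1  adffecbfae$e  e
    2  ae$eadffecbf  f
    3  bfae$eadffec  c
    4  cbfae$eadffe  e
    5  dffecbfae$ea  a
    6  e$eadffecbfa  a
    7  eadffecbfae$  $
    8  ecbfae$eadff  f
    9  fae$eadffecb  b
   10  fecbfae$eadf  f
   11  ffecbfae$ead  d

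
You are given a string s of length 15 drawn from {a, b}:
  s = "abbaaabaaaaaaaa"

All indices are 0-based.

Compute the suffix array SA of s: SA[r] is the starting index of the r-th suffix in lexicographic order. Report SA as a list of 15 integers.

[14, 13, 12, 11, 10, 9, 8, 7, 3, 4, 5, 0, 6, 2, 1]

sorted suffixes:
  #0 SA[0]=14  'a'
  #1 SA[1]=13  'aa'
  #2 SA[2]=12  'aaa'
  #3 SA[3]=11  'aaaa'
  #4 SA[4]=10  'aaaaa'
  #5 SA[5]=9  'aaaaaa'
  #6 SA[6]=8  'aaaaaaa'
  #7 SA[7]=7  'aaaaaaaa'
  #8 SA[8]=3  'aaabaaaaaaaa'
  #9 SA[9]=4  'aabaaaaaaaa'
  #10 SA[10]=5  'abaaaaaaaa'
  #11 SA[11]=0  'abbaaabaaaaaaaa'
  #12 SA[12]=6  'baaaaaaaa'
  #13 SA[13]=2  'baaabaaaaaaaa'
  #14 SA[14]=1  'bbaaabaaaaaaaa'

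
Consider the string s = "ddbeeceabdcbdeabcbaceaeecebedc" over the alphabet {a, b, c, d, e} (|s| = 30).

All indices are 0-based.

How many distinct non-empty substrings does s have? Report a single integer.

424

rank→(start, suffix):
  0 → (14, 'abcbaceaeecebedc')
  1 → (7, 'abdcbdeabcbaceaeecebedc')
  2 → (18, 'aceaeecebedc')
  3 → (21, 'aeecebedc')
  4 → (17, 'baceaeecebedc')
  5 → (15, 'bcbaceaeecebedc')
  6 → (8, 'bdcbdeabcbaceaeecebedc')
  7 → (11, 'bdeabcbaceaeecebedc')
  8 → (26, 'bedc')
  9 → (2, 'beeceabdcbdeabcbaceaeecebedc')
  10 → (29, 'c')
  11 → (16, 'cbaceaeecebedc')
  12 → (10, 'cbdeabcbaceaeecebedc')
  13 → (5, 'ceabdcbdeabcbaceaeecebedc')
  14 → (19, 'ceaeecebedc')
  15 → (24, 'cebedc')
  16 → (1, 'dbeeceabdcbdeabcbaceaeecebedc')
  17 → (28, 'dc')
  18 → (9, 'dcbdeabcbaceaeecebedc')
  19 → (0, 'ddbeeceabdcbdeabcbaceaeecebedc')
  20 → (12, 'deabcbaceaeecebedc')
  21 → (13, 'eabcbaceaeecebedc')
  22 → (6, 'eabdcbdeabcbaceaeecebedc')
  23 → (20, 'eaeecebedc')
  24 → (25, 'ebedc')
  25 → (4, 'eceabdcbdeabcbaceaeecebedc')
  26 → (23, 'ecebedc')
  27 → (27, 'edc')
  28 → (3, 'eeceabdcbdeabcbaceaeecebedc')
  29 → (22, 'eecebedc')

SA = [14, 7, 18, 21, 17, 15, 8, 11, 26, 2, 29, 16, 10, 5, 19, 24, 1, 28, 9, 0, 12, 13, 6, 20, 25, 4, 23, 27, 3, 22]
[i] adj suffixes → lcp
  [1] 14/7 → 2 ('ab')
  [2] 7/18 → 1 ('a')
  [3] 18/21 → 1 ('a')
  [4] 21/17 → 0 ('')
  [5] 17/15 → 1 ('b')
  [6] 15/8 → 1 ('b')
  [7] 8/11 → 2 ('bd')
  [8] 11/26 → 1 ('b')
  [9] 26/2 → 2 ('be')
  [10] 2/29 → 0 ('')
  [11] 29/16 → 1 ('c')
  [12] 16/10 → 2 ('cb')
  [13] 10/5 → 1 ('c')
  [14] 5/19 → 3 ('cea')
  [15] 19/24 → 2 ('ce')
  [16] 24/1 → 0 ('')
  [17] 1/28 → 1 ('d')
  [18] 28/9 → 2 ('dc')
  [19] 9/0 → 1 ('d')
  [20] 0/12 → 1 ('d')
  [21] 12/13 → 0 ('')
  [22] 13/6 → 3 ('eab')
  [23] 6/20 → 2 ('ea')
  [24] 20/25 → 1 ('e')
  [25] 25/4 → 1 ('e')
  [26] 4/23 → 3 ('ece')
  [27] 23/27 → 1 ('e')
  [28] 27/3 → 1 ('e')
  [29] 3/22 → 4 ('eece')

n(n+1)/2 = 30·31/2 = 465
Σ LCP = 0 + 2 + 1 + 1 + 0 + 1 + 1 + 2 + 1 + 2 + 0 + 1 + 2 + 1 + 3 + 2 + 0 + 1 + 2 + 1 + 1 + 0 + 3 + 2 + 1 + 1 + 3 + 1 + 1 + 4 = 41
distinct = 465 − 41 = 424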